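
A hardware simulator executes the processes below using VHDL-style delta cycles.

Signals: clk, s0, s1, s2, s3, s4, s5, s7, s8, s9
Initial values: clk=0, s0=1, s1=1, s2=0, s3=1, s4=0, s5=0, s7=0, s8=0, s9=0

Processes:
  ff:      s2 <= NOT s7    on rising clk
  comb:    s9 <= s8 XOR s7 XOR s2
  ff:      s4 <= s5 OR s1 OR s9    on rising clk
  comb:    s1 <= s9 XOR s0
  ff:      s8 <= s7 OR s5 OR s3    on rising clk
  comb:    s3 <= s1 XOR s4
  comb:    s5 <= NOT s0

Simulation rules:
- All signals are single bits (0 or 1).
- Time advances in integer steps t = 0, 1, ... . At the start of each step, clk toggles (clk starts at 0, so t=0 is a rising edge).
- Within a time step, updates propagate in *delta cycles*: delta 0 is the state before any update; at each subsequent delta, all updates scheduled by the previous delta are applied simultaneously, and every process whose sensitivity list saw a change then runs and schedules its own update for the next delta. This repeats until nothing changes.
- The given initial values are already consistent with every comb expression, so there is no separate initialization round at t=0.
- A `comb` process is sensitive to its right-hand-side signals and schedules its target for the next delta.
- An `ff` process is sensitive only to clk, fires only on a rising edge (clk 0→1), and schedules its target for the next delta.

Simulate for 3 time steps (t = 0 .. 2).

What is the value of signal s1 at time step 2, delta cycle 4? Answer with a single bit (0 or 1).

0

t=0 Δ0: s3=1 s8=0 s4=0 s9=0 s2=0 s7=0 s1=1 s0=1 clk=0 s5=0
  Δ1: clk:0→1
  Δ2: s8:0→1, s4:0→1, s2:0→1
  Δ3: s3:1→0
  (3Δ to stable)
t=1 Δ0: s3=0 s8=1 s4=1 s9=0 s2=1 s7=0 s1=1 s0=1 clk=1 s5=0
  Δ1: clk:1→0
  (1Δ to stable)
t=2 Δ0: s3=0 s8=1 s4=1 s9=0 s2=1 s7=0 s1=1 s0=1 clk=0 s5=0
  Δ1: clk:0→1
  Δ2: s8:1→0
  Δ3: s9:0→1
  Δ4: s1:1→0
  Δ5: s3:0→1
  (5Δ to stable)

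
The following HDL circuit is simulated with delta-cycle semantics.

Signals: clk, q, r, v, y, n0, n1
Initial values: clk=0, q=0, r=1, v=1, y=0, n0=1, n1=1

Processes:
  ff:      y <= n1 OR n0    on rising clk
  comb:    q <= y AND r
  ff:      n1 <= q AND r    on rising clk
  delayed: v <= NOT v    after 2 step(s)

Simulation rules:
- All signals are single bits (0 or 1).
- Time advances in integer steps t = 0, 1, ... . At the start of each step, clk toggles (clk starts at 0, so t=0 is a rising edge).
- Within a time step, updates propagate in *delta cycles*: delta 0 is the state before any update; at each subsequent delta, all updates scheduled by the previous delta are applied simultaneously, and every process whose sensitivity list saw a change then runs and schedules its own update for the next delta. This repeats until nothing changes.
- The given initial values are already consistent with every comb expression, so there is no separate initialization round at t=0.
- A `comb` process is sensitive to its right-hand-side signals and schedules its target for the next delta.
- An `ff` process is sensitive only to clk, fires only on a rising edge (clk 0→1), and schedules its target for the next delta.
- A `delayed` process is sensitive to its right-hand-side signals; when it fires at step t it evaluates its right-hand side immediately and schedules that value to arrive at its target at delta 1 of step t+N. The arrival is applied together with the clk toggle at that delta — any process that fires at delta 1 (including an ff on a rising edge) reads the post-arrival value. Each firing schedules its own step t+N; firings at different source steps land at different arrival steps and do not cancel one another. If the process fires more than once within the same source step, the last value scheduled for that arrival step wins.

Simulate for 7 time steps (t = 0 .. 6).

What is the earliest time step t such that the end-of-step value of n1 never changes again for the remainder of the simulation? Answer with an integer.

t0.Δ0 clk=0 y=0 n1=1 n0=1 v=1 r=1 q=0
t0.Δ1 clk=1 y=0 n1=1 n0=1 v=1 r=1 q=0
t0.Δ2 clk=1 y=1 n1=0 n0=1 v=1 r=1 q=0
t0.Δ3 clk=1 y=1 n1=0 n0=1 v=1 r=1 q=1
t1.Δ0 clk=1 y=1 n1=0 n0=1 v=1 r=1 q=1
t1.Δ1 clk=0 y=1 n1=0 n0=1 v=1 r=1 q=1
t2.Δ0 clk=0 y=1 n1=0 n0=1 v=1 r=1 q=1
t2.Δ1 clk=1 y=1 n1=0 n0=1 v=1 r=1 q=1
t2.Δ2 clk=1 y=1 n1=1 n0=1 v=1 r=1 q=1
t3.Δ0 clk=1 y=1 n1=1 n0=1 v=1 r=1 q=1
t3.Δ1 clk=0 y=1 n1=1 n0=1 v=1 r=1 q=1
t4.Δ0 clk=0 y=1 n1=1 n0=1 v=1 r=1 q=1
t4.Δ1 clk=1 y=1 n1=1 n0=1 v=1 r=1 q=1
t5.Δ0 clk=1 y=1 n1=1 n0=1 v=1 r=1 q=1
t5.Δ1 clk=0 y=1 n1=1 n0=1 v=1 r=1 q=1
t6.Δ0 clk=0 y=1 n1=1 n0=1 v=1 r=1 q=1
t6.Δ1 clk=1 y=1 n1=1 n0=1 v=1 r=1 q=1

2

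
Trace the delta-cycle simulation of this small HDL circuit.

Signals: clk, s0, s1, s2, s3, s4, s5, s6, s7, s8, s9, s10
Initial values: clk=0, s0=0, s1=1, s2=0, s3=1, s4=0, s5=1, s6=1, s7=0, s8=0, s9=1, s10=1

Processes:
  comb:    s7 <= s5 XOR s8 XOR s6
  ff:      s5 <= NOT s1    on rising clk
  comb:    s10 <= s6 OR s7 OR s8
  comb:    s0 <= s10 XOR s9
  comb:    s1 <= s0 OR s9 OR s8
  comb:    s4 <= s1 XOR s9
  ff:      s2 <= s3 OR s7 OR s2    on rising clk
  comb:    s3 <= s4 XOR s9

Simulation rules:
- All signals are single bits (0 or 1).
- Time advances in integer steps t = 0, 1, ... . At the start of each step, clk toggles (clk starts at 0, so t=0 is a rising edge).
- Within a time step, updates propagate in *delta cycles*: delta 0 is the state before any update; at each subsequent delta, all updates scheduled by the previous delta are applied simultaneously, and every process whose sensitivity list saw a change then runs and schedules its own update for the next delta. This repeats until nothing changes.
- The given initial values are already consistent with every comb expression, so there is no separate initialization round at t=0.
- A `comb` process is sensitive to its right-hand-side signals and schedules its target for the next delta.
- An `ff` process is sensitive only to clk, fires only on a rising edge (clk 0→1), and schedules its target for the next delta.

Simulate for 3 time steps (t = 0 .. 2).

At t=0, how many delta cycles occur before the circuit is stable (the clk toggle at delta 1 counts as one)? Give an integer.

3

t0.Δ0 s5=1 s0=0 s6=1 s3=1 s10=1 s1=1 s9=1 s2=0 s7=0 s8=0 clk=0 s4=0
t0.Δ1 s5=1 s0=0 s6=1 s3=1 s10=1 s1=1 s9=1 s2=0 s7=0 s8=0 clk=1 s4=0
t0.Δ2 s5=0 s0=0 s6=1 s3=1 s10=1 s1=1 s9=1 s2=1 s7=0 s8=0 clk=1 s4=0
t0.Δ3 s5=0 s0=0 s6=1 s3=1 s10=1 s1=1 s9=1 s2=1 s7=1 s8=0 clk=1 s4=0
t1.Δ0 s5=0 s0=0 s6=1 s3=1 s10=1 s1=1 s9=1 s2=1 s7=1 s8=0 clk=1 s4=0
t1.Δ1 s5=0 s0=0 s6=1 s3=1 s10=1 s1=1 s9=1 s2=1 s7=1 s8=0 clk=0 s4=0
t2.Δ0 s5=0 s0=0 s6=1 s3=1 s10=1 s1=1 s9=1 s2=1 s7=1 s8=0 clk=0 s4=0
t2.Δ1 s5=0 s0=0 s6=1 s3=1 s10=1 s1=1 s9=1 s2=1 s7=1 s8=0 clk=1 s4=0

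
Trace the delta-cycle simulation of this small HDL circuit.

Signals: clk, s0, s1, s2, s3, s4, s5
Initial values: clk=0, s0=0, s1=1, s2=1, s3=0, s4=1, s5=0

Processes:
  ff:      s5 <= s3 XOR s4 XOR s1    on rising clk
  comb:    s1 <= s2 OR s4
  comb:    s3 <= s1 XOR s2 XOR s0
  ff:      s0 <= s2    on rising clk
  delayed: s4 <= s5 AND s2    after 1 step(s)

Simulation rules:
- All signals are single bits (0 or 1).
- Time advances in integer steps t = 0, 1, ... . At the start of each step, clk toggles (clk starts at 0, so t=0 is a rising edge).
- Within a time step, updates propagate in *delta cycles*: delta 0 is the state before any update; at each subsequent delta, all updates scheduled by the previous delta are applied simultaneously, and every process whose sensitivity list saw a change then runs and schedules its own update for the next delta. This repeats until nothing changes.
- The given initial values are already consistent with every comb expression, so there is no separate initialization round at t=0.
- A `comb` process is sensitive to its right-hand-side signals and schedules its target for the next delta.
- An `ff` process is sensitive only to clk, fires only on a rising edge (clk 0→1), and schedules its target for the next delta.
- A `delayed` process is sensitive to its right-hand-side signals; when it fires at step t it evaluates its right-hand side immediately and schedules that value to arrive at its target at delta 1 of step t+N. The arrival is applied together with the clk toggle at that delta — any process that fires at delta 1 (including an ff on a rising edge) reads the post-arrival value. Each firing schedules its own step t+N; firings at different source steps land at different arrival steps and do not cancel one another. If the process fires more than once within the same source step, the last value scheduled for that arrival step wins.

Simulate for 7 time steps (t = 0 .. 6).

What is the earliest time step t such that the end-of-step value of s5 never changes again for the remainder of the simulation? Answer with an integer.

2

t=0 Δ0: clk=0 s5=0 s0=0 s1=1 s3=0 s2=1 s4=1
  Δ1: clk:0→1
  Δ2: s0:0→1
  Δ3: s3:0→1
  (3Δ to stable)
t=1 Δ0: clk=1 s5=0 s0=1 s1=1 s3=1 s2=1 s4=1
  Δ1: clk:1→0
  (1Δ to stable)
t=2 Δ0: clk=0 s5=0 s0=1 s1=1 s3=1 s2=1 s4=1
  Δ1: clk:0→1
  Δ2: s5:0→1
  (2Δ to stable)
t=3 Δ0: clk=1 s5=1 s0=1 s1=1 s3=1 s2=1 s4=1
  Δ1: clk:1→0
  (1Δ to stable)
t=4 Δ0: clk=0 s5=1 s0=1 s1=1 s3=1 s2=1 s4=1
  Δ1: clk:0→1
  (1Δ to stable)
t=5 Δ0: clk=1 s5=1 s0=1 s1=1 s3=1 s2=1 s4=1
  Δ1: clk:1→0
  (1Δ to stable)
t=6 Δ0: clk=0 s5=1 s0=1 s1=1 s3=1 s2=1 s4=1
  Δ1: clk:0→1
  (1Δ to stable)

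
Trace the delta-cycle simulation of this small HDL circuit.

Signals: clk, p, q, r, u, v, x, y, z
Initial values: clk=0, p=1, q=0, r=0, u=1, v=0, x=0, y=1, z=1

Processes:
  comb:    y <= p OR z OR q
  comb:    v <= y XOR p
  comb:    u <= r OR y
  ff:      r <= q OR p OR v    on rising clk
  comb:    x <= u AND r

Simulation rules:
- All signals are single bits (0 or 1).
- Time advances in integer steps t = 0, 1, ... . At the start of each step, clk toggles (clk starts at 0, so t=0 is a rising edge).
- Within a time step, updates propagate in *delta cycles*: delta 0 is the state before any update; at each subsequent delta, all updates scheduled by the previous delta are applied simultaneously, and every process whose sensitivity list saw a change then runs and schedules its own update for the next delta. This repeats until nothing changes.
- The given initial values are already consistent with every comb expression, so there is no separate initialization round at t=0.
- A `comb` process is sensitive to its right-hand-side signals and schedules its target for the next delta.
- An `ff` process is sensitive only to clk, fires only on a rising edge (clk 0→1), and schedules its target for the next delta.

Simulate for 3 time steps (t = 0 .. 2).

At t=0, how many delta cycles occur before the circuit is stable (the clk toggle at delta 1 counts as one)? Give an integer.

[bits: clk,x,p,r,y,v,z,q,u]
t=0: Δ0=001010101 Δ1=101010101 Δ2=101110101 Δ3=111110101 | 3Δ
t=1: Δ0=111110101 Δ1=011110101 | 1Δ
t=2: Δ0=011110101 Δ1=111110101 | 1Δ

3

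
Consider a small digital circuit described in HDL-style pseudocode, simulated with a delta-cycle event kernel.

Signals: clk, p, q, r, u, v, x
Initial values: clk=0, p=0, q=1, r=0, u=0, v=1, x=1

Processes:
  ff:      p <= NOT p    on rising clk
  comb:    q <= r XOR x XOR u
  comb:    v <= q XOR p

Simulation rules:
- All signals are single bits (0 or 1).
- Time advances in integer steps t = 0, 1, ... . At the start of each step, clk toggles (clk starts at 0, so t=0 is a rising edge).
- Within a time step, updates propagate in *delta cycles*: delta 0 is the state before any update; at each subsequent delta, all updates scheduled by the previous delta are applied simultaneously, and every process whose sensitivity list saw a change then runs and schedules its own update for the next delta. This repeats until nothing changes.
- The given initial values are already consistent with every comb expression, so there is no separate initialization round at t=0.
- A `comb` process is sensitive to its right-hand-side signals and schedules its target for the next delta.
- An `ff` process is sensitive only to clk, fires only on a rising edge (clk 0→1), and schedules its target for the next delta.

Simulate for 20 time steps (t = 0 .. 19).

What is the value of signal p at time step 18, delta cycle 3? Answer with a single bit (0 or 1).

t0.Δ0 x=1 clk=0 p=0 v=1 r=0 u=0 q=1
t0.Δ1 x=1 clk=1 p=0 v=1 r=0 u=0 q=1
t0.Δ2 x=1 clk=1 p=1 v=1 r=0 u=0 q=1
t0.Δ3 x=1 clk=1 p=1 v=0 r=0 u=0 q=1
t1.Δ0 x=1 clk=1 p=1 v=0 r=0 u=0 q=1
t1.Δ1 x=1 clk=0 p=1 v=0 r=0 u=0 q=1
t2.Δ0 x=1 clk=0 p=1 v=0 r=0 u=0 q=1
t2.Δ1 x=1 clk=1 p=1 v=0 r=0 u=0 q=1
t2.Δ2 x=1 clk=1 p=0 v=0 r=0 u=0 q=1
t2.Δ3 x=1 clk=1 p=0 v=1 r=0 u=0 q=1
t3.Δ0 x=1 clk=1 p=0 v=1 r=0 u=0 q=1
t3.Δ1 x=1 clk=0 p=0 v=1 r=0 u=0 q=1
t4.Δ0 x=1 clk=0 p=0 v=1 r=0 u=0 q=1
t4.Δ1 x=1 clk=1 p=0 v=1 r=0 u=0 q=1
t4.Δ2 x=1 clk=1 p=1 v=1 r=0 u=0 q=1
t4.Δ3 x=1 clk=1 p=1 v=0 r=0 u=0 q=1
t5.Δ0 x=1 clk=1 p=1 v=0 r=0 u=0 q=1
t5.Δ1 x=1 clk=0 p=1 v=0 r=0 u=0 q=1
t6.Δ0 x=1 clk=0 p=1 v=0 r=0 u=0 q=1
t6.Δ1 x=1 clk=1 p=1 v=0 r=0 u=0 q=1
t6.Δ2 x=1 clk=1 p=0 v=0 r=0 u=0 q=1
t6.Δ3 x=1 clk=1 p=0 v=1 r=0 u=0 q=1
t7.Δ0 x=1 clk=1 p=0 v=1 r=0 u=0 q=1
t7.Δ1 x=1 clk=0 p=0 v=1 r=0 u=0 q=1
t8.Δ0 x=1 clk=0 p=0 v=1 r=0 u=0 q=1
t8.Δ1 x=1 clk=1 p=0 v=1 r=0 u=0 q=1
t8.Δ2 x=1 clk=1 p=1 v=1 r=0 u=0 q=1
t8.Δ3 x=1 clk=1 p=1 v=0 r=0 u=0 q=1
t9.Δ0 x=1 clk=1 p=1 v=0 r=0 u=0 q=1
t9.Δ1 x=1 clk=0 p=1 v=0 r=0 u=0 q=1
t10.Δ0 x=1 clk=0 p=1 v=0 r=0 u=0 q=1
t10.Δ1 x=1 clk=1 p=1 v=0 r=0 u=0 q=1
t10.Δ2 x=1 clk=1 p=0 v=0 r=0 u=0 q=1
t10.Δ3 x=1 clk=1 p=0 v=1 r=0 u=0 q=1
t11.Δ0 x=1 clk=1 p=0 v=1 r=0 u=0 q=1
t11.Δ1 x=1 clk=0 p=0 v=1 r=0 u=0 q=1
t12.Δ0 x=1 clk=0 p=0 v=1 r=0 u=0 q=1
t12.Δ1 x=1 clk=1 p=0 v=1 r=0 u=0 q=1
t12.Δ2 x=1 clk=1 p=1 v=1 r=0 u=0 q=1
t12.Δ3 x=1 clk=1 p=1 v=0 r=0 u=0 q=1
t13.Δ0 x=1 clk=1 p=1 v=0 r=0 u=0 q=1
t13.Δ1 x=1 clk=0 p=1 v=0 r=0 u=0 q=1
t14.Δ0 x=1 clk=0 p=1 v=0 r=0 u=0 q=1
t14.Δ1 x=1 clk=1 p=1 v=0 r=0 u=0 q=1
t14.Δ2 x=1 clk=1 p=0 v=0 r=0 u=0 q=1
t14.Δ3 x=1 clk=1 p=0 v=1 r=0 u=0 q=1
t15.Δ0 x=1 clk=1 p=0 v=1 r=0 u=0 q=1
t15.Δ1 x=1 clk=0 p=0 v=1 r=0 u=0 q=1
t16.Δ0 x=1 clk=0 p=0 v=1 r=0 u=0 q=1
t16.Δ1 x=1 clk=1 p=0 v=1 r=0 u=0 q=1
t16.Δ2 x=1 clk=1 p=1 v=1 r=0 u=0 q=1
t16.Δ3 x=1 clk=1 p=1 v=0 r=0 u=0 q=1
t17.Δ0 x=1 clk=1 p=1 v=0 r=0 u=0 q=1
t17.Δ1 x=1 clk=0 p=1 v=0 r=0 u=0 q=1
t18.Δ0 x=1 clk=0 p=1 v=0 r=0 u=0 q=1
t18.Δ1 x=1 clk=1 p=1 v=0 r=0 u=0 q=1
t18.Δ2 x=1 clk=1 p=0 v=0 r=0 u=0 q=1
t18.Δ3 x=1 clk=1 p=0 v=1 r=0 u=0 q=1
t19.Δ0 x=1 clk=1 p=0 v=1 r=0 u=0 q=1
t19.Δ1 x=1 clk=0 p=0 v=1 r=0 u=0 q=1

0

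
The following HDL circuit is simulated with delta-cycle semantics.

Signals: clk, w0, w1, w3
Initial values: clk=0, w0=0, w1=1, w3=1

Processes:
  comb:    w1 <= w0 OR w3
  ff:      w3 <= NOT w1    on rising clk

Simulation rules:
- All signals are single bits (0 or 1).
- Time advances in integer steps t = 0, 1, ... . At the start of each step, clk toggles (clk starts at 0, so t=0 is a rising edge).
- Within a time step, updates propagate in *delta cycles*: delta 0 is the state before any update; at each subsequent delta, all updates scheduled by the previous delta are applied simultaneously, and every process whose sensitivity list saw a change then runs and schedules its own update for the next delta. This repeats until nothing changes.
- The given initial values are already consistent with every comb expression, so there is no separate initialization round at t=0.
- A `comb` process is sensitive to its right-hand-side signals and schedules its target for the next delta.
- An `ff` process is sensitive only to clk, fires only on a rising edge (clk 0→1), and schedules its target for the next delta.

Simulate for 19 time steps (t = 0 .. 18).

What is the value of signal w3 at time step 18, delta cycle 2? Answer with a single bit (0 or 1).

t=0 Δ0: clk=0 w0=0 w3=1 w1=1
  Δ1: clk:0→1
  Δ2: w3:1→0
  Δ3: w1:1→0
  (3Δ to stable)
t=1 Δ0: clk=1 w0=0 w3=0 w1=0
  Δ1: clk:1→0
  (1Δ to stable)
t=2 Δ0: clk=0 w0=0 w3=0 w1=0
  Δ1: clk:0→1
  Δ2: w3:0→1
  Δ3: w1:0→1
  (3Δ to stable)
t=3 Δ0: clk=1 w0=0 w3=1 w1=1
  Δ1: clk:1→0
  (1Δ to stable)
t=4 Δ0: clk=0 w0=0 w3=1 w1=1
  Δ1: clk:0→1
  Δ2: w3:1→0
  Δ3: w1:1→0
  (3Δ to stable)
t=5 Δ0: clk=1 w0=0 w3=0 w1=0
  Δ1: clk:1→0
  (1Δ to stable)
t=6 Δ0: clk=0 w0=0 w3=0 w1=0
  Δ1: clk:0→1
  Δ2: w3:0→1
  Δ3: w1:0→1
  (3Δ to stable)
t=7 Δ0: clk=1 w0=0 w3=1 w1=1
  Δ1: clk:1→0
  (1Δ to stable)
t=8 Δ0: clk=0 w0=0 w3=1 w1=1
  Δ1: clk:0→1
  Δ2: w3:1→0
  Δ3: w1:1→0
  (3Δ to stable)
t=9 Δ0: clk=1 w0=0 w3=0 w1=0
  Δ1: clk:1→0
  (1Δ to stable)
t=10 Δ0: clk=0 w0=0 w3=0 w1=0
  Δ1: clk:0→1
  Δ2: w3:0→1
  Δ3: w1:0→1
  (3Δ to stable)
t=11 Δ0: clk=1 w0=0 w3=1 w1=1
  Δ1: clk:1→0
  (1Δ to stable)
t=12 Δ0: clk=0 w0=0 w3=1 w1=1
  Δ1: clk:0→1
  Δ2: w3:1→0
  Δ3: w1:1→0
  (3Δ to stable)
t=13 Δ0: clk=1 w0=0 w3=0 w1=0
  Δ1: clk:1→0
  (1Δ to stable)
t=14 Δ0: clk=0 w0=0 w3=0 w1=0
  Δ1: clk:0→1
  Δ2: w3:0→1
  Δ3: w1:0→1
  (3Δ to stable)
t=15 Δ0: clk=1 w0=0 w3=1 w1=1
  Δ1: clk:1→0
  (1Δ to stable)
t=16 Δ0: clk=0 w0=0 w3=1 w1=1
  Δ1: clk:0→1
  Δ2: w3:1→0
  Δ3: w1:1→0
  (3Δ to stable)
t=17 Δ0: clk=1 w0=0 w3=0 w1=0
  Δ1: clk:1→0
  (1Δ to stable)
t=18 Δ0: clk=0 w0=0 w3=0 w1=0
  Δ1: clk:0→1
  Δ2: w3:0→1
  Δ3: w1:0→1
  (3Δ to stable)

1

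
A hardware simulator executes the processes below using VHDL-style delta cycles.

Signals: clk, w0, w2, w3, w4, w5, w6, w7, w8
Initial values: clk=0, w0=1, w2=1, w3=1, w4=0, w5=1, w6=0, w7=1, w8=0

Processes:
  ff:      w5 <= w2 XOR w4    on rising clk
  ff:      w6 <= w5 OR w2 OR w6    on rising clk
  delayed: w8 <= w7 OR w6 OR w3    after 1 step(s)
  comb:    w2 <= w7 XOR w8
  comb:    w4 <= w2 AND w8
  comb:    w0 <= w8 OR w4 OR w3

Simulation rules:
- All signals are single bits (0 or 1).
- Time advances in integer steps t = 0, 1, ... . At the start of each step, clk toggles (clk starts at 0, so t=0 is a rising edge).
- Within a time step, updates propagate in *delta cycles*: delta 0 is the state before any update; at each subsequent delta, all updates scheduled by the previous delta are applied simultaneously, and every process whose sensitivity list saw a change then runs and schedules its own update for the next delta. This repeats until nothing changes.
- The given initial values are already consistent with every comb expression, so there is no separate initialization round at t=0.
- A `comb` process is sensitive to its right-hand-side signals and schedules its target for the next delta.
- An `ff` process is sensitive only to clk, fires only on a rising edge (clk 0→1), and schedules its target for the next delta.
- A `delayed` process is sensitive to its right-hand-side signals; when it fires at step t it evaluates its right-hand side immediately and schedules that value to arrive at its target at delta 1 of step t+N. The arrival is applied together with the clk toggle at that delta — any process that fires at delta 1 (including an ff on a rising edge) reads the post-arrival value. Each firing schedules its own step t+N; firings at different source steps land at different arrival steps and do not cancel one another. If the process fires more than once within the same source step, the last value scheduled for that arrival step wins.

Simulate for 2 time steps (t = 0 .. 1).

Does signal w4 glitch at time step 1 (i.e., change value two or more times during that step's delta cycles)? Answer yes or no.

yes

t=0 Δ0: clk=0 w3=1 w5=1 w7=1 w4=0 w8=0 w2=1 w0=1 w6=0
  Δ1: clk:0→1
  Δ2: w6:0→1
  (2Δ to stable)
t=1 Δ0: clk=1 w3=1 w5=1 w7=1 w4=0 w8=0 w2=1 w0=1 w6=1
  Δ1: clk:1→0, w8:0→1
  Δ2: w4:0→1, w2:1→0
  Δ3: w4:1→0
  (3Δ to stable)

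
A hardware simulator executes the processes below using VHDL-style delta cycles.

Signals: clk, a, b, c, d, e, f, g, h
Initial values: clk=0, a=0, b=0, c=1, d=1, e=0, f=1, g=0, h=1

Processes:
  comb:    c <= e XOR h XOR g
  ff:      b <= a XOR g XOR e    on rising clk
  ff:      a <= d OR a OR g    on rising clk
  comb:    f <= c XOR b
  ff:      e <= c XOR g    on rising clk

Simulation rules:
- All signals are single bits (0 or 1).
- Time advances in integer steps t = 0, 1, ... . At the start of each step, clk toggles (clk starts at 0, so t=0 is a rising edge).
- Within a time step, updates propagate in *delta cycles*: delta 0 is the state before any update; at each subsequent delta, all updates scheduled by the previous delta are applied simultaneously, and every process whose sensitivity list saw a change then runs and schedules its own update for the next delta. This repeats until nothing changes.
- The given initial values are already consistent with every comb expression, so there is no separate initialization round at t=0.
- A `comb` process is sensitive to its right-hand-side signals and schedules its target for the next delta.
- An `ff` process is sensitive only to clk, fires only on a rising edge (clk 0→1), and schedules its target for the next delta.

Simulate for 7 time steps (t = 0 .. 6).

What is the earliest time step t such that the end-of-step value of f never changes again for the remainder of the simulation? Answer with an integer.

t=0 Δ0: g=0 clk=0 h=1 c=1 f=1 b=0 d=1 a=0 e=0
  Δ1: clk:0→1
  Δ2: a:0→1, e:0→1
  Δ3: c:1→0
  Δ4: f:1→0
  (4Δ to stable)
t=1 Δ0: g=0 clk=1 h=1 c=0 f=0 b=0 d=1 a=1 e=1
  Δ1: clk:1→0
  (1Δ to stable)
t=2 Δ0: g=0 clk=0 h=1 c=0 f=0 b=0 d=1 a=1 e=1
  Δ1: clk:0→1
  Δ2: e:1→0
  Δ3: c:0→1
  Δ4: f:0→1
  (4Δ to stable)
t=3 Δ0: g=0 clk=1 h=1 c=1 f=1 b=0 d=1 a=1 e=0
  Δ1: clk:1→0
  (1Δ to stable)
t=4 Δ0: g=0 clk=0 h=1 c=1 f=1 b=0 d=1 a=1 e=0
  Δ1: clk:0→1
  Δ2: b:0→1, e:0→1
  Δ3: c:1→0, f:1→0
  Δ4: f:0→1
  (4Δ to stable)
t=5 Δ0: g=0 clk=1 h=1 c=0 f=1 b=1 d=1 a=1 e=1
  Δ1: clk:1→0
  (1Δ to stable)
t=6 Δ0: g=0 clk=0 h=1 c=0 f=1 b=1 d=1 a=1 e=1
  Δ1: clk:0→1
  Δ2: b:1→0, e:1→0
  Δ3: c:0→1, f:1→0
  Δ4: f:0→1
  (4Δ to stable)

2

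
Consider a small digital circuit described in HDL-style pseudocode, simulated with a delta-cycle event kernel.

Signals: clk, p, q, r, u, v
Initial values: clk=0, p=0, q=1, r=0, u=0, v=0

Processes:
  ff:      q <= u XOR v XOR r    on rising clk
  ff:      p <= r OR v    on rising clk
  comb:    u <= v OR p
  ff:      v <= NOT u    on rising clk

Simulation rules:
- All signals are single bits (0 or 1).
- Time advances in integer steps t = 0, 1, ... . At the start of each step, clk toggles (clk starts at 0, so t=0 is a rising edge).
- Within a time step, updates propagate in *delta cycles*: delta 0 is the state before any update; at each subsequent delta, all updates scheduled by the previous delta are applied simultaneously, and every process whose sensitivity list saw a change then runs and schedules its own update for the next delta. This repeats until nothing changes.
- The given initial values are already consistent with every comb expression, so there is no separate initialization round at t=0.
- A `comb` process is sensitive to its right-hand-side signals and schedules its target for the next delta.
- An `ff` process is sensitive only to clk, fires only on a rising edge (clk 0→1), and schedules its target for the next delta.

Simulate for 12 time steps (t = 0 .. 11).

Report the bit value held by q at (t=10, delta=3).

t0.Δ0 v=0 q=1 clk=0 u=0 r=0 p=0
t0.Δ1 v=0 q=1 clk=1 u=0 r=0 p=0
t0.Δ2 v=1 q=0 clk=1 u=0 r=0 p=0
t0.Δ3 v=1 q=0 clk=1 u=1 r=0 p=0
t1.Δ0 v=1 q=0 clk=1 u=1 r=0 p=0
t1.Δ1 v=1 q=0 clk=0 u=1 r=0 p=0
t2.Δ0 v=1 q=0 clk=0 u=1 r=0 p=0
t2.Δ1 v=1 q=0 clk=1 u=1 r=0 p=0
t2.Δ2 v=0 q=0 clk=1 u=1 r=0 p=1
t3.Δ0 v=0 q=0 clk=1 u=1 r=0 p=1
t3.Δ1 v=0 q=0 clk=0 u=1 r=0 p=1
t4.Δ0 v=0 q=0 clk=0 u=1 r=0 p=1
t4.Δ1 v=0 q=0 clk=1 u=1 r=0 p=1
t4.Δ2 v=0 q=1 clk=1 u=1 r=0 p=0
t4.Δ3 v=0 q=1 clk=1 u=0 r=0 p=0
t5.Δ0 v=0 q=1 clk=1 u=0 r=0 p=0
t5.Δ1 v=0 q=1 clk=0 u=0 r=0 p=0
t6.Δ0 v=0 q=1 clk=0 u=0 r=0 p=0
t6.Δ1 v=0 q=1 clk=1 u=0 r=0 p=0
t6.Δ2 v=1 q=0 clk=1 u=0 r=0 p=0
t6.Δ3 v=1 q=0 clk=1 u=1 r=0 p=0
t7.Δ0 v=1 q=0 clk=1 u=1 r=0 p=0
t7.Δ1 v=1 q=0 clk=0 u=1 r=0 p=0
t8.Δ0 v=1 q=0 clk=0 u=1 r=0 p=0
t8.Δ1 v=1 q=0 clk=1 u=1 r=0 p=0
t8.Δ2 v=0 q=0 clk=1 u=1 r=0 p=1
t9.Δ0 v=0 q=0 clk=1 u=1 r=0 p=1
t9.Δ1 v=0 q=0 clk=0 u=1 r=0 p=1
t10.Δ0 v=0 q=0 clk=0 u=1 r=0 p=1
t10.Δ1 v=0 q=0 clk=1 u=1 r=0 p=1
t10.Δ2 v=0 q=1 clk=1 u=1 r=0 p=0
t10.Δ3 v=0 q=1 clk=1 u=0 r=0 p=0
t11.Δ0 v=0 q=1 clk=1 u=0 r=0 p=0
t11.Δ1 v=0 q=1 clk=0 u=0 r=0 p=0

1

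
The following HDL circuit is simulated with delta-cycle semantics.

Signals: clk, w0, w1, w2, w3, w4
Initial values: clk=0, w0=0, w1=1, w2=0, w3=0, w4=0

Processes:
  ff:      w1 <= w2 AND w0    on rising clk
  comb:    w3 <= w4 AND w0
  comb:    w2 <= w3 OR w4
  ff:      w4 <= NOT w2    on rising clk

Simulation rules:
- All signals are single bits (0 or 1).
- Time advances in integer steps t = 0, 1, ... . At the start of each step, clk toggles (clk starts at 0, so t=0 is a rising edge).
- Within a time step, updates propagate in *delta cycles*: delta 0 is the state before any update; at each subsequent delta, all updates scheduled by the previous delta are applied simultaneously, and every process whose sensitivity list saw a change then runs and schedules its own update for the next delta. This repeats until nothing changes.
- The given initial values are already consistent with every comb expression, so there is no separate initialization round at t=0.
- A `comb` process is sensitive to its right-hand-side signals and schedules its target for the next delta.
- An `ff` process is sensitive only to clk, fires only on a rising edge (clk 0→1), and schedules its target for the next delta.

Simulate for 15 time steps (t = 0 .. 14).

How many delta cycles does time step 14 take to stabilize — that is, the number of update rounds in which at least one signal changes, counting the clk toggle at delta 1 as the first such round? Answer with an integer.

3

t=0 Δ0: w0=0 w4=0 w3=0 w2=0 clk=0 w1=1
  Δ1: clk:0→1
  Δ2: w4:0→1, w1:1→0
  Δ3: w2:0→1
  (3Δ to stable)
t=1 Δ0: w0=0 w4=1 w3=0 w2=1 clk=1 w1=0
  Δ1: clk:1→0
  (1Δ to stable)
t=2 Δ0: w0=0 w4=1 w3=0 w2=1 clk=0 w1=0
  Δ1: clk:0→1
  Δ2: w4:1→0
  Δ3: w2:1→0
  (3Δ to stable)
t=3 Δ0: w0=0 w4=0 w3=0 w2=0 clk=1 w1=0
  Δ1: clk:1→0
  (1Δ to stable)
t=4 Δ0: w0=0 w4=0 w3=0 w2=0 clk=0 w1=0
  Δ1: clk:0→1
  Δ2: w4:0→1
  Δ3: w2:0→1
  (3Δ to stable)
t=5 Δ0: w0=0 w4=1 w3=0 w2=1 clk=1 w1=0
  Δ1: clk:1→0
  (1Δ to stable)
t=6 Δ0: w0=0 w4=1 w3=0 w2=1 clk=0 w1=0
  Δ1: clk:0→1
  Δ2: w4:1→0
  Δ3: w2:1→0
  (3Δ to stable)
t=7 Δ0: w0=0 w4=0 w3=0 w2=0 clk=1 w1=0
  Δ1: clk:1→0
  (1Δ to stable)
t=8 Δ0: w0=0 w4=0 w3=0 w2=0 clk=0 w1=0
  Δ1: clk:0→1
  Δ2: w4:0→1
  Δ3: w2:0→1
  (3Δ to stable)
t=9 Δ0: w0=0 w4=1 w3=0 w2=1 clk=1 w1=0
  Δ1: clk:1→0
  (1Δ to stable)
t=10 Δ0: w0=0 w4=1 w3=0 w2=1 clk=0 w1=0
  Δ1: clk:0→1
  Δ2: w4:1→0
  Δ3: w2:1→0
  (3Δ to stable)
t=11 Δ0: w0=0 w4=0 w3=0 w2=0 clk=1 w1=0
  Δ1: clk:1→0
  (1Δ to stable)
t=12 Δ0: w0=0 w4=0 w3=0 w2=0 clk=0 w1=0
  Δ1: clk:0→1
  Δ2: w4:0→1
  Δ3: w2:0→1
  (3Δ to stable)
t=13 Δ0: w0=0 w4=1 w3=0 w2=1 clk=1 w1=0
  Δ1: clk:1→0
  (1Δ to stable)
t=14 Δ0: w0=0 w4=1 w3=0 w2=1 clk=0 w1=0
  Δ1: clk:0→1
  Δ2: w4:1→0
  Δ3: w2:1→0
  (3Δ to stable)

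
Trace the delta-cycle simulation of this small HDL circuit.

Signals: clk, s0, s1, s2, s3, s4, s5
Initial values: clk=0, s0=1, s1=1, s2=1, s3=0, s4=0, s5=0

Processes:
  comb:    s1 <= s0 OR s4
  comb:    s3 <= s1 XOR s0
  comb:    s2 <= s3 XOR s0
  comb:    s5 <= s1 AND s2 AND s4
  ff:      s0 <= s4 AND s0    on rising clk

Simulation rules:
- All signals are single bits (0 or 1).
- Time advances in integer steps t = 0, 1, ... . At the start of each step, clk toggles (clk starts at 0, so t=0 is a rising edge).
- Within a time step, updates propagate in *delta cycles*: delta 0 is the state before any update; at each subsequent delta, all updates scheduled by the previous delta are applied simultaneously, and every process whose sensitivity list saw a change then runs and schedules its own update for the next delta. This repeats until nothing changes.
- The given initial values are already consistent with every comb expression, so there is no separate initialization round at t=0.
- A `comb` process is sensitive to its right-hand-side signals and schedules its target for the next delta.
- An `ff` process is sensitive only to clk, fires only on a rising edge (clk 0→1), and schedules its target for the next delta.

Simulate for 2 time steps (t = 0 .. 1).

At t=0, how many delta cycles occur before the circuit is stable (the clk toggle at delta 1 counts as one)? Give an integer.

5

t0.Δ0 s3=0 s1=1 clk=0 s4=0 s0=1 s2=1 s5=0
t0.Δ1 s3=0 s1=1 clk=1 s4=0 s0=1 s2=1 s5=0
t0.Δ2 s3=0 s1=1 clk=1 s4=0 s0=0 s2=1 s5=0
t0.Δ3 s3=1 s1=0 clk=1 s4=0 s0=0 s2=0 s5=0
t0.Δ4 s3=0 s1=0 clk=1 s4=0 s0=0 s2=1 s5=0
t0.Δ5 s3=0 s1=0 clk=1 s4=0 s0=0 s2=0 s5=0
t1.Δ0 s3=0 s1=0 clk=1 s4=0 s0=0 s2=0 s5=0
t1.Δ1 s3=0 s1=0 clk=0 s4=0 s0=0 s2=0 s5=0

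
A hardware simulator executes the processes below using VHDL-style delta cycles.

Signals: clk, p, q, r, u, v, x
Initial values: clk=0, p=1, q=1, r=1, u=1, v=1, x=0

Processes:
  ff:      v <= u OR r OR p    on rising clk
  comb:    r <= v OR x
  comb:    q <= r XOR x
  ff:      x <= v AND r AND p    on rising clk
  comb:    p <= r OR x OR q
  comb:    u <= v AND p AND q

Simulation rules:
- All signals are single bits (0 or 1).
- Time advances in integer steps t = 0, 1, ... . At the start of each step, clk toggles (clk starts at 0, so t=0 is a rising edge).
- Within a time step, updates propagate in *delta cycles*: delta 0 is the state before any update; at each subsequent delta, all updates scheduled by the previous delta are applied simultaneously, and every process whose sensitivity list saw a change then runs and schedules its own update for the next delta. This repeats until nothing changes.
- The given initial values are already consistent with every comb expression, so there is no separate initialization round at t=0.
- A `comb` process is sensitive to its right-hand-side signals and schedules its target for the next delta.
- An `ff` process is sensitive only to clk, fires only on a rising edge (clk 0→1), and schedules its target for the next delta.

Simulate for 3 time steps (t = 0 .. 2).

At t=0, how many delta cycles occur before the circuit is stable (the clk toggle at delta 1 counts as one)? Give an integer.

t0.Δ0 x=0 q=1 v=1 r=1 u=1 clk=0 p=1
t0.Δ1 x=0 q=1 v=1 r=1 u=1 clk=1 p=1
t0.Δ2 x=1 q=1 v=1 r=1 u=1 clk=1 p=1
t0.Δ3 x=1 q=0 v=1 r=1 u=1 clk=1 p=1
t0.Δ4 x=1 q=0 v=1 r=1 u=0 clk=1 p=1
t1.Δ0 x=1 q=0 v=1 r=1 u=0 clk=1 p=1
t1.Δ1 x=1 q=0 v=1 r=1 u=0 clk=0 p=1
t2.Δ0 x=1 q=0 v=1 r=1 u=0 clk=0 p=1
t2.Δ1 x=1 q=0 v=1 r=1 u=0 clk=1 p=1

4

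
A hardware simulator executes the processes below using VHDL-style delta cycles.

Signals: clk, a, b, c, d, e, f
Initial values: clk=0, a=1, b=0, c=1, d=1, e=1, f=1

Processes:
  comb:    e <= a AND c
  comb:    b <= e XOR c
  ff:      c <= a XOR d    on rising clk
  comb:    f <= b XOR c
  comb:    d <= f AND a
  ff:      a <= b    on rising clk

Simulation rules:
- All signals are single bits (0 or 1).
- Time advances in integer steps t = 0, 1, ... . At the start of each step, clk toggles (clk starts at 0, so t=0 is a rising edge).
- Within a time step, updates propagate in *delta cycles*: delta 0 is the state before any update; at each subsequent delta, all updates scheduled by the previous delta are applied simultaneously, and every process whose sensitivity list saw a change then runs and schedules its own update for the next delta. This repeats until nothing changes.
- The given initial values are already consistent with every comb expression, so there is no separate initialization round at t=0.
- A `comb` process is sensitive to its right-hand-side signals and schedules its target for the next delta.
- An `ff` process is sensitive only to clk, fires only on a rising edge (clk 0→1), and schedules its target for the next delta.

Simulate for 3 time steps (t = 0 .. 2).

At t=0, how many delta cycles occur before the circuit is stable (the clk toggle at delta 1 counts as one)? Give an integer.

5

t0.Δ0 c=1 f=1 clk=0 e=1 b=0 a=1 d=1
t0.Δ1 c=1 f=1 clk=1 e=1 b=0 a=1 d=1
t0.Δ2 c=0 f=1 clk=1 e=1 b=0 a=0 d=1
t0.Δ3 c=0 f=0 clk=1 e=0 b=1 a=0 d=0
t0.Δ4 c=0 f=1 clk=1 e=0 b=0 a=0 d=0
t0.Δ5 c=0 f=0 clk=1 e=0 b=0 a=0 d=0
t1.Δ0 c=0 f=0 clk=1 e=0 b=0 a=0 d=0
t1.Δ1 c=0 f=0 clk=0 e=0 b=0 a=0 d=0
t2.Δ0 c=0 f=0 clk=0 e=0 b=0 a=0 d=0
t2.Δ1 c=0 f=0 clk=1 e=0 b=0 a=0 d=0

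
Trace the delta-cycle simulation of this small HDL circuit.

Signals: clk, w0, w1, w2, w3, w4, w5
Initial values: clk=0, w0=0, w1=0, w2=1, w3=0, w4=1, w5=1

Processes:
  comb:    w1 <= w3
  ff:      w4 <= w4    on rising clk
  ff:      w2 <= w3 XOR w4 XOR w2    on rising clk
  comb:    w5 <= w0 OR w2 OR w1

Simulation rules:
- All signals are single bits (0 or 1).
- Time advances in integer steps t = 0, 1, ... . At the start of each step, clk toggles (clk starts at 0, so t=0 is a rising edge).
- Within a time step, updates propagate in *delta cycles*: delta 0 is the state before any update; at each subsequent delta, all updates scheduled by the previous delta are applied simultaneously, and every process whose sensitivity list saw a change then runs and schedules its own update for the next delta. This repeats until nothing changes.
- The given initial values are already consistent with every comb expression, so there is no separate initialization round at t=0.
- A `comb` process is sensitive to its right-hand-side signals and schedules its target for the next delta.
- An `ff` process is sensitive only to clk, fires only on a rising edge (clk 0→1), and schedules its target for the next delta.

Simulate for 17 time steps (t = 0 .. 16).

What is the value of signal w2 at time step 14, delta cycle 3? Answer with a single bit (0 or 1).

1

[bits: clk,w2,w0,w1,w4,w5,w3]
t=0: Δ0=0100110 Δ1=1100110 Δ2=1000110 Δ3=1000100 | 3Δ
t=1: Δ0=1000100 Δ1=0000100 | 1Δ
t=2: Δ0=0000100 Δ1=1000100 Δ2=1100100 Δ3=1100110 | 3Δ
t=3: Δ0=1100110 Δ1=0100110 | 1Δ
t=4: Δ0=0100110 Δ1=1100110 Δ2=1000110 Δ3=1000100 | 3Δ
t=5: Δ0=1000100 Δ1=0000100 | 1Δ
t=6: Δ0=0000100 Δ1=1000100 Δ2=1100100 Δ3=1100110 | 3Δ
t=7: Δ0=1100110 Δ1=0100110 | 1Δ
t=8: Δ0=0100110 Δ1=1100110 Δ2=1000110 Δ3=1000100 | 3Δ
t=9: Δ0=1000100 Δ1=0000100 | 1Δ
t=10: Δ0=0000100 Δ1=1000100 Δ2=1100100 Δ3=1100110 | 3Δ
t=11: Δ0=1100110 Δ1=0100110 | 1Δ
t=12: Δ0=0100110 Δ1=1100110 Δ2=1000110 Δ3=1000100 | 3Δ
t=13: Δ0=1000100 Δ1=0000100 | 1Δ
t=14: Δ0=0000100 Δ1=1000100 Δ2=1100100 Δ3=1100110 | 3Δ
t=15: Δ0=1100110 Δ1=0100110 | 1Δ
t=16: Δ0=0100110 Δ1=1100110 Δ2=1000110 Δ3=1000100 | 3Δ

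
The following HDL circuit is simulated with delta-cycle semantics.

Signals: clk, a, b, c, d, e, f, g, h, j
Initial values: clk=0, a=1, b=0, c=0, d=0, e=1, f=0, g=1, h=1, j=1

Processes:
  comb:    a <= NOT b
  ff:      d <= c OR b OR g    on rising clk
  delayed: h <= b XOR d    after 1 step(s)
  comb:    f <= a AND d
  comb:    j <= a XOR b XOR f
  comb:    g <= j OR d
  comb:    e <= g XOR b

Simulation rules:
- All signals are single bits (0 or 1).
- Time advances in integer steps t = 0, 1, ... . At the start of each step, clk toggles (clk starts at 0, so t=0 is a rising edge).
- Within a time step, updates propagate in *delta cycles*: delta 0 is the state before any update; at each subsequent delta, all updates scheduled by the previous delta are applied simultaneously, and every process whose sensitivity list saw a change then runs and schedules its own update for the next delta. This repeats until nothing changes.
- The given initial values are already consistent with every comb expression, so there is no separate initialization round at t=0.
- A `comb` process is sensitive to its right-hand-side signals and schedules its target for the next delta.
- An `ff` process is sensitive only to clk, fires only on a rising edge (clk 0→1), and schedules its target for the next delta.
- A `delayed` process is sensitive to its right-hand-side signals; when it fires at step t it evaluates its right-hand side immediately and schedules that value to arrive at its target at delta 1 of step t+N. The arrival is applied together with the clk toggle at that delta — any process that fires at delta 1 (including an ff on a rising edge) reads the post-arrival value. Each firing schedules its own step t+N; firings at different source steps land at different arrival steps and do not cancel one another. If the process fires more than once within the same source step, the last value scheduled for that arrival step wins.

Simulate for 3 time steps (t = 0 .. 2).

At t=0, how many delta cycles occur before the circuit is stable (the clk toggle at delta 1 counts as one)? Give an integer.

4

t0.Δ0 e=1 a=1 b=0 g=1 clk=0 j=1 c=0 h=1 d=0 f=0
t0.Δ1 e=1 a=1 b=0 g=1 clk=1 j=1 c=0 h=1 d=0 f=0
t0.Δ2 e=1 a=1 b=0 g=1 clk=1 j=1 c=0 h=1 d=1 f=0
t0.Δ3 e=1 a=1 b=0 g=1 clk=1 j=1 c=0 h=1 d=1 f=1
t0.Δ4 e=1 a=1 b=0 g=1 clk=1 j=0 c=0 h=1 d=1 f=1
t1.Δ0 e=1 a=1 b=0 g=1 clk=1 j=0 c=0 h=1 d=1 f=1
t1.Δ1 e=1 a=1 b=0 g=1 clk=0 j=0 c=0 h=1 d=1 f=1
t2.Δ0 e=1 a=1 b=0 g=1 clk=0 j=0 c=0 h=1 d=1 f=1
t2.Δ1 e=1 a=1 b=0 g=1 clk=1 j=0 c=0 h=1 d=1 f=1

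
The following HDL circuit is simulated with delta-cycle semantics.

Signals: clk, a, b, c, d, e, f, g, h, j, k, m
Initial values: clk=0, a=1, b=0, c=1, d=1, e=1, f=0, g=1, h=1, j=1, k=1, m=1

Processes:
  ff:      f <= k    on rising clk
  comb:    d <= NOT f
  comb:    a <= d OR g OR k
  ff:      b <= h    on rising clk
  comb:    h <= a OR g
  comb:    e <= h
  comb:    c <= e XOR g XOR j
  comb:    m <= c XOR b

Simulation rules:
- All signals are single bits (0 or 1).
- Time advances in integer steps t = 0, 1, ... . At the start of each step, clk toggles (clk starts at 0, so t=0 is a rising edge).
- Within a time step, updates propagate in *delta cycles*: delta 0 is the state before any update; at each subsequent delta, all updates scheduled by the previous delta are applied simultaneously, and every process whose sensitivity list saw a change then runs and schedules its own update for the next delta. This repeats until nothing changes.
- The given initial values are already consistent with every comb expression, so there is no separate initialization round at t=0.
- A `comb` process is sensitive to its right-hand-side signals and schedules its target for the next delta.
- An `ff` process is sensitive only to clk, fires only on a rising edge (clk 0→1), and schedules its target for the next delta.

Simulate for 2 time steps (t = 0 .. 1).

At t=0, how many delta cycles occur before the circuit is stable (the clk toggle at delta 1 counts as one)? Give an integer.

t0.Δ0 b=0 m=1 clk=0 j=1 a=1 e=1 c=1 k=1 f=0 d=1 g=1 h=1
t0.Δ1 b=0 m=1 clk=1 j=1 a=1 e=1 c=1 k=1 f=0 d=1 g=1 h=1
t0.Δ2 b=1 m=1 clk=1 j=1 a=1 e=1 c=1 k=1 f=1 d=1 g=1 h=1
t0.Δ3 b=1 m=0 clk=1 j=1 a=1 e=1 c=1 k=1 f=1 d=0 g=1 h=1
t1.Δ0 b=1 m=0 clk=1 j=1 a=1 e=1 c=1 k=1 f=1 d=0 g=1 h=1
t1.Δ1 b=1 m=0 clk=0 j=1 a=1 e=1 c=1 k=1 f=1 d=0 g=1 h=1

3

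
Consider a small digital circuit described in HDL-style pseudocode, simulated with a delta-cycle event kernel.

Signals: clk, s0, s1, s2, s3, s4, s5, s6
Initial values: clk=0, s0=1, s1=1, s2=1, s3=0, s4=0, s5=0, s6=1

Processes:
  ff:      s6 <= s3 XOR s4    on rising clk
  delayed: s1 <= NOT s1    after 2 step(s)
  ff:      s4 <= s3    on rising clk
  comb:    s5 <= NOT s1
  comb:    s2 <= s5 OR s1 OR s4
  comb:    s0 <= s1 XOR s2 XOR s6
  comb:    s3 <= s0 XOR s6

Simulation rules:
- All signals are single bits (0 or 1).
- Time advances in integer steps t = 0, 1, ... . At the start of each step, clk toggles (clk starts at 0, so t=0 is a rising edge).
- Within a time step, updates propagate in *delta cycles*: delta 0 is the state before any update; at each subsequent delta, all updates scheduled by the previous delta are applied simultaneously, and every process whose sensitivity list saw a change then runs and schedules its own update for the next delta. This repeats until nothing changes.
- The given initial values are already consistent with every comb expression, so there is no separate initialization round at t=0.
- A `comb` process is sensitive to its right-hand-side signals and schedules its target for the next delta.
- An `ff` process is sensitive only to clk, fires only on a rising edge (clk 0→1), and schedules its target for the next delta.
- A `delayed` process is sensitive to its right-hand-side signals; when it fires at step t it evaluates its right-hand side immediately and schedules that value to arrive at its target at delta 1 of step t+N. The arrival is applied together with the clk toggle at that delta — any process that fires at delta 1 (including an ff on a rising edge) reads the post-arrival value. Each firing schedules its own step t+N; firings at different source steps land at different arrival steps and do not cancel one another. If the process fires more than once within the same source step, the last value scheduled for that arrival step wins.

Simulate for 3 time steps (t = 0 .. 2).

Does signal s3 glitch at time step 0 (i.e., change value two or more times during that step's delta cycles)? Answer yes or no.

t0.Δ0 s5=0 s3=0 s6=1 clk=0 s1=1 s0=1 s2=1 s4=0
t0.Δ1 s5=0 s3=0 s6=1 clk=1 s1=1 s0=1 s2=1 s4=0
t0.Δ2 s5=0 s3=0 s6=0 clk=1 s1=1 s0=1 s2=1 s4=0
t0.Δ3 s5=0 s3=1 s6=0 clk=1 s1=1 s0=0 s2=1 s4=0
t0.Δ4 s5=0 s3=0 s6=0 clk=1 s1=1 s0=0 s2=1 s4=0
t1.Δ0 s5=0 s3=0 s6=0 clk=1 s1=1 s0=0 s2=1 s4=0
t1.Δ1 s5=0 s3=0 s6=0 clk=0 s1=1 s0=0 s2=1 s4=0
t2.Δ0 s5=0 s3=0 s6=0 clk=0 s1=1 s0=0 s2=1 s4=0
t2.Δ1 s5=0 s3=0 s6=0 clk=1 s1=1 s0=0 s2=1 s4=0

yes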